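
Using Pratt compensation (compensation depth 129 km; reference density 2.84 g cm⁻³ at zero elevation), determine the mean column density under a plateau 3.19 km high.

2.77 g cm⁻³

Pratt balance: ρ_ref D = ρ (D + h).
ρ = ρ_ref D/(D + h) = 2.84 × 129 km/(129 km + 3.19 km) = 2.77 g cm⁻³.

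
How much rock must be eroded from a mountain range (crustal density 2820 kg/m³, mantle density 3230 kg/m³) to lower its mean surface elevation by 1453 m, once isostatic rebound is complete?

11400 m

Net drop Δ = e − u = e − e ρ_c/ρ_m = e (ρ_m − ρ_c)/ρ_m.
e = Δ ρ_m/(ρ_m − ρ_c) = 1453 m × 3230/410 = 11400 m.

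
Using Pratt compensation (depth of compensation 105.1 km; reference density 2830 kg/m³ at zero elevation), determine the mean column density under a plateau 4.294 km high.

2720 kg/m³

Pratt balance: ρ_ref D = ρ (D + h).
ρ = ρ_ref D/(D + h) = 2830 × 105.1 km/(105.1 km + 4.294 km) = 2720 kg/m³.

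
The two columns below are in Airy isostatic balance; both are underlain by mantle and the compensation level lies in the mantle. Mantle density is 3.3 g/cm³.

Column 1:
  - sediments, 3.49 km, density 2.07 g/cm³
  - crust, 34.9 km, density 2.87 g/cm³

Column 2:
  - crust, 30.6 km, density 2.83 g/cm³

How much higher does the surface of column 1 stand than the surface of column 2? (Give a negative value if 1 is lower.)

1.49 km

For any compensation level in the mantle, the mantle terms cancel and isostasy reduces to e = (Σt_1 − Σt_2) − (Σ(ρt)_1 − Σ(ρt)_2) / ρ_m.
Σt_1 = 38.39 km; Σt_2 = 30.6 km; Σ(ρt)_1 = 107.3873; Σ(ρt)_2 = 86.598 (in km·g/cm³).
e = (38.39 − 30.6) − (107.3873 − 86.598) / 3.3 = 1.49 km.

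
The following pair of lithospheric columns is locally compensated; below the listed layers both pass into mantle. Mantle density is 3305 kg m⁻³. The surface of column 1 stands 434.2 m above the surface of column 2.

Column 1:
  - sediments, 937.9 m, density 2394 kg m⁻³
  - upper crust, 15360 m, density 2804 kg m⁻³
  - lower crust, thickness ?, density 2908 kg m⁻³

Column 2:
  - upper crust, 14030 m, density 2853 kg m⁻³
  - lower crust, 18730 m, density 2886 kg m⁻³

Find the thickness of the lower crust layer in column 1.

17800 m

Take the compensation level at the base of the deeper column (depth z_c below the surface of column 1) and equate Σ ρ_i t_i down to z_c; mantle fills any gap and the z_c terms cancel.
Column 1: 937.9×2394 + 15360×2804 + x×2908 + (z_c − 16297.9 − x)×3305
Column 2: 434.2×0 + 14030×2853 + 18730×2886 + (z_c − 434.2 − 32760)×3305
The z_c×3305 term appears on both sides and cancels. Collect the known terms of each column as K = Σ(ρt)_known − 3305 × (depth of known layers): K_1 = 45314772.6 − 3305×16297.9 = −8549786.9; K_2 = 94082370 − 3305×(434.2 + 32760) = −15624461.
Balance: K_1 − x×(3305 − 2908) = K_2, so x = (K_1 − K_2)/(3305 − 2908) = 7074670/397 = 17800 m.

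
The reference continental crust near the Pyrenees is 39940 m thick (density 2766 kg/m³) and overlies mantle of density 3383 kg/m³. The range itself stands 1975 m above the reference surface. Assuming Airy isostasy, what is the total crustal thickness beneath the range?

Root depth r = h ρ_c / (ρ_m − ρ_c) = 1975 m × 2766 / 617 = 8854 m.
Total thickness = T + h + r = 39940 m + 1975 m + 8854 m = 50800 m.

50800 m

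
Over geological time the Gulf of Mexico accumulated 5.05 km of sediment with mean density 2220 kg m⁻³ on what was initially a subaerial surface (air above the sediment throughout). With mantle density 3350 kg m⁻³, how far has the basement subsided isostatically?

Subaerial load: s = t ρ_sed / ρ_m = 5.05 km × 2220/3350 = 3.35 km.

3.35 km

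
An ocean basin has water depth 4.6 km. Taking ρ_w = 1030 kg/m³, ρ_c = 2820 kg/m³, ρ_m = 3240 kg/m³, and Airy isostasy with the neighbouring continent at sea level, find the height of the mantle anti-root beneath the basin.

Equating mass per unit area of the two columns: replacing crust with seawater at the top is compensated by replacing crust with mantle at the base: d (ρ_c − ρ_w) = a (ρ_m − ρ_c).
a = d (ρ_c − ρ_w)/(ρ_m − ρ_c) = 4.6 km × 1790/420 = 19.6 km.

19.6 km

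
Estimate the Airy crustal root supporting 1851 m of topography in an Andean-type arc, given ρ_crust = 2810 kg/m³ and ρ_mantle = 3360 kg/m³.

Isostatic balance requires: the weight of the topography is balanced by the buoyancy of the root, ρ_c h = (ρ_m − ρ_c) r.
r = h · ρ_c / (ρ_m − ρ_c) = 1851 m × 2810 / (3360 − 2810) = 9460 m.

9460 m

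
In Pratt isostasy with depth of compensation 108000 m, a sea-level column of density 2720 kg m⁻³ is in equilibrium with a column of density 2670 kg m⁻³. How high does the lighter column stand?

2020 m

ρ_ref D = ρ (D + h) → h = D (ρ_ref − ρ)/ρ.
h = 108000 m × (2720 − 2670)/2670 = 2020 m.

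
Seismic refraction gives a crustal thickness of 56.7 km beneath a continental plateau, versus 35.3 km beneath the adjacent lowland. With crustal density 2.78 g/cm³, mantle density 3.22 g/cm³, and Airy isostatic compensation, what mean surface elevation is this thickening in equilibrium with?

2.92 km

Excess crust Δ = 56.7 km − 35.3 km = 21.4 km, split between elevation h and root r with h + r = Δ.
Airy balance ρ_c h = (ρ_m − ρ_c) r gives r = h ρ_c/(ρ_m − ρ_c), so h (1 + ρ_c/(ρ_m − ρ_c)) = Δ, i.e. h = Δ (ρ_m − ρ_c)/ρ_m.
h = 21.4 km × 0.44/3.22 = 2.92 km.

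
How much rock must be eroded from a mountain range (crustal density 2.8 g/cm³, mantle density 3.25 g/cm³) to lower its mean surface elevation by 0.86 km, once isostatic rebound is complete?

6.21 km

Net drop Δ = e − u = e − e ρ_c/ρ_m = e (ρ_m − ρ_c)/ρ_m.
e = Δ ρ_m/(ρ_m − ρ_c) = 0.86 km × 3.25/0.45 = 6.21 km.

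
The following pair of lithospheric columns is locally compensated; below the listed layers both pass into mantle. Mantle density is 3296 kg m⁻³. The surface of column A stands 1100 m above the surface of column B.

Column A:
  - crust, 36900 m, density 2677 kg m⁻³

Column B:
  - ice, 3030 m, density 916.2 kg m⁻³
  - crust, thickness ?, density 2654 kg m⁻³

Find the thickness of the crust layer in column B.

Take the compensation level at the base of the deeper column (depth z_c below the surface of column A) and equate Σ ρ_i t_i down to z_c; mantle fills any gap and the z_c terms cancel.
Column A: 36900×2677 + (z_c − 36900)×3296
Column B: 1100×0 + 3030×916.2 + x×2654 + (z_c − 1100 − 3030 − x)×3296
The z_c×3296 term appears on both sides and cancels. Collect the known terms of each column as K = Σ(ρt)_known − 3296 × (depth of known layers): K_A = 98781300 − 3296×36900 = −22841100; K_B = 2776086 − 3296×(1100 + 3030) = −10836394.
Balance: K_A = K_B − x×(3296 − 2654), so x = (K_B − K_A)/(3296 − 2654) = 12004700/642 = 18700 m.

18700 m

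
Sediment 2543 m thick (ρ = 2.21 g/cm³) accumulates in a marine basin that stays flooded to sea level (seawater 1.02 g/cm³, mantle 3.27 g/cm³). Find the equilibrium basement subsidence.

1340 m

Submarine loading: the sediment displaces seawater, and the subsidence is in turn flooded, so s (ρ_m − ρ_w) = t (ρ_sed − ρ_w).
s = 2543 m × (2.21 − 1.02) / (3.27 − 1.02) = 1340 m.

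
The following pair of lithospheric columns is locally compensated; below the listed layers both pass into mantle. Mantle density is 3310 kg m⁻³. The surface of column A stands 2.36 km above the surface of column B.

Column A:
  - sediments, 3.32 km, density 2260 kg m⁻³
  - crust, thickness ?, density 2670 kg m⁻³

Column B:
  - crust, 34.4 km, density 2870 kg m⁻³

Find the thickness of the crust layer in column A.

Take the compensation level at the base of the deeper column (depth z_c below the surface of column A) and equate Σ ρ_i t_i down to z_c; mantle fills any gap and the z_c terms cancel.
Column A: 3.32×2260 + x×2670 + (z_c − 3.32 − x)×3310
Column B: 2.36×0 + 34.4×2870 + (z_c − 2.36 − 34.4)×3310
The z_c×3310 term appears on both sides and cancels. Collect the known terms of each column as K = Σ(ρt)_known − 3310 × (depth of known layers): K_A = 7503.2 − 3310×3.32 = −3486; K_B = 98728 − 3310×(2.36 + 34.4) = −22947.6.
Balance: K_A − x×(3310 − 2670) = K_B, so x = (K_A − K_B)/(3310 − 2670) = 19461.6/640 = 30.4 km.

30.4 km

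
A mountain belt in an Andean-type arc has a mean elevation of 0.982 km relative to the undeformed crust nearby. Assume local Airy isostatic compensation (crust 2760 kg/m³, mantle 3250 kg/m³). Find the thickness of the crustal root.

5.53 km

Equating mass per unit area of the two columns: the weight of the topography is balanced by the buoyancy of the root, ρ_c h = (ρ_m − ρ_c) r.
r = h · ρ_c / (ρ_m − ρ_c) = 0.982 km × 2760 / (3250 − 2760) = 5.53 km.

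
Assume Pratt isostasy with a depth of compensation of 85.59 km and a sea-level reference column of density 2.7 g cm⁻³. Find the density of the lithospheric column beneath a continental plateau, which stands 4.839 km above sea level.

Pratt balance: ρ_ref D = ρ (D + h).
ρ = ρ_ref D/(D + h) = 2.7 × 85.59 km/(85.59 km + 4.839 km) = 2.56 g cm⁻³.

2.56 g cm⁻³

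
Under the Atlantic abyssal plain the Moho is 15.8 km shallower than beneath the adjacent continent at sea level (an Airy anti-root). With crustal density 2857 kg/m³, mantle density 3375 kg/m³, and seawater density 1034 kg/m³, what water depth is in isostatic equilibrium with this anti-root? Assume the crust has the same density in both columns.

4.49 km

Replacing a thickness d of crust by seawater at the top must be balanced by replacing crust with mantle at the base: d (ρ_c − ρ_w) = a (ρ_m − ρ_c).
d = a (ρ_m − ρ_c)/(ρ_c − ρ_w) = 15.8 km × 518/1823 = 4.49 km.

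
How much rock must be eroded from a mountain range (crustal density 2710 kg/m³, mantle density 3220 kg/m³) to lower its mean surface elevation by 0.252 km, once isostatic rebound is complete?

Net drop Δ = e − u = e − e ρ_c/ρ_m = e (ρ_m − ρ_c)/ρ_m.
e = Δ ρ_m/(ρ_m − ρ_c) = 0.252 km × 3220/510 = 1.59 km.

1.59 km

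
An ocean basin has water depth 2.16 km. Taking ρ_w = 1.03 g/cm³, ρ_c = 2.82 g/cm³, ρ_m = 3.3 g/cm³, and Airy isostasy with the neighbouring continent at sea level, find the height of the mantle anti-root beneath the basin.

8.05 km

Equating mass per unit area of the two columns: replacing crust with seawater at the top is compensated by replacing crust with mantle at the base: d (ρ_c − ρ_w) = a (ρ_m − ρ_c).
a = d (ρ_c − ρ_w)/(ρ_m − ρ_c) = 2.16 km × 1.79/0.48 = 8.05 km.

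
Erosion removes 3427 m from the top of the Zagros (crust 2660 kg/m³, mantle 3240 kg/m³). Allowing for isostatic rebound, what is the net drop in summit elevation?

613 m

Rebound u = e ρ_c/ρ_m = 3427 m × 2660/3240 = 2814 m.
Net surface drop = e − u = 3427 m − 2814 m = e (ρ_m − ρ_c)/ρ_m = 613 m.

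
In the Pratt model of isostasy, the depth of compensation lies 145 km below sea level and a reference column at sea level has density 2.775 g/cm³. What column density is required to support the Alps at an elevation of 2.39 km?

Pratt balance: ρ_ref D = ρ (D + h).
ρ = ρ_ref D/(D + h) = 2.775 × 145 km/(145 km + 2.39 km) = 2.73 g/cm³.

2.73 g/cm³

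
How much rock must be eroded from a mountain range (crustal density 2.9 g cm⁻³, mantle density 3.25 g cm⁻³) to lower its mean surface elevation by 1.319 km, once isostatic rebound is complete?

Net drop Δ = e − u = e − e ρ_c/ρ_m = e (ρ_m − ρ_c)/ρ_m.
e = Δ ρ_m/(ρ_m − ρ_c) = 1.319 km × 3.25/0.35 = 12.2 km.

12.2 km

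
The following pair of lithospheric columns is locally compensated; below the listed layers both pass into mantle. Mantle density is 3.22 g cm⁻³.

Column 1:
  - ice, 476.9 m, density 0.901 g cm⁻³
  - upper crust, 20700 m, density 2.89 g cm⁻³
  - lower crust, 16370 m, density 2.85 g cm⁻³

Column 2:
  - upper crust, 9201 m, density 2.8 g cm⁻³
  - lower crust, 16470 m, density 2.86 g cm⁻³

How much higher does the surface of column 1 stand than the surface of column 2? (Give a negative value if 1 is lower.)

For any compensation level in the mantle, the mantle terms cancel and isostasy reduces to e = (Σt_1 − Σt_2) − (Σ(ρt)_1 − Σ(ρt)_2) / ρ_m.
Σt_1 = 37546.9 m; Σt_2 = 25671 m; Σ(ρt)_1 = 106907.187; Σ(ρt)_2 = 72867 (in m·g cm⁻³).
e = (37546.9 − 25671) − (106907.187 − 72867) / 3.22 = 1300 m.

1300 m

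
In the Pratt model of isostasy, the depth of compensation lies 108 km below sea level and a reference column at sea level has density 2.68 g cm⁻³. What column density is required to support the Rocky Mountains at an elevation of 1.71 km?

2.64 g cm⁻³

Pratt balance: ρ_ref D = ρ (D + h).
ρ = ρ_ref D/(D + h) = 2.68 × 108 km/(108 km + 1.71 km) = 2.64 g cm⁻³.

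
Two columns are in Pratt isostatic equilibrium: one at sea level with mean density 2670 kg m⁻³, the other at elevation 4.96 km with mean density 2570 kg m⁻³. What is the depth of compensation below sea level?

ρ_ref D = ρ (D + h) → D (ρ_ref − ρ) = ρ h.
D = ρ h/(ρ_ref − ρ) = 2570 × 4.96 km/(2670 − 2570) = 127 km.

127 km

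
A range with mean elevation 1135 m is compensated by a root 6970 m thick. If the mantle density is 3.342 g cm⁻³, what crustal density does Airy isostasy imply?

2.87 g cm⁻³

ρ_c h = (ρ_m − ρ_c) r → ρ_c (h + r) = ρ_m r → ρ_c = ρ_m r / (h + r).
ρ_c = 3.342 × 6970 m / (1135 m + 6970 m) = 2.87 g cm⁻³.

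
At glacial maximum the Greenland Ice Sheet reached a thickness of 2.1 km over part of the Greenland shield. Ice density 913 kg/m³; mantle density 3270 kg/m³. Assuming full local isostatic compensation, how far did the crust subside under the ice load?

0.586 km

By Archimedes' principle applied to the lithosphere: the ice load ρ_ice t is balanced by mantle displaced below, ρ_m s.
s = t ρ_ice / ρ_m = 2.1 km × 913/3270 = 0.586 km.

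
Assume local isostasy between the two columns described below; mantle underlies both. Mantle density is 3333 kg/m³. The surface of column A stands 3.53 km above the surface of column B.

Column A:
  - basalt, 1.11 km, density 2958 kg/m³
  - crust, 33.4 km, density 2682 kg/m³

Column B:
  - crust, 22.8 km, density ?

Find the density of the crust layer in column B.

Take the compensation level at the base of the deeper column (depth z_c below the surface of column A) and equate Σ ρ_i t_i down to z_c; mantle fills any gap and the z_c terms cancel.
Column A: 1.11×2958 + 33.4×2682 + (z_c − 34.51)×3333
Column B: 3.53×0 + 22.8×ρ + (z_c − 3.53 − 22.8)×3333
The z_c×3333 term appears on both sides and cancels. Collect the known terms of each column as K = Σ(ρt)_known − 3333 × (depth of known layers): K_A = 92862.18 − 3333×34.51 = −22159.65; K_B = 0 − 3333×(3.53 + 22.8) = −87757.89.
Balance: K_A = K_B + 22.8×ρ, so ρ = (K_A − K_B)/22.8 = 65598.2/22.8 = 2880 kg/m³.

2880 kg/m³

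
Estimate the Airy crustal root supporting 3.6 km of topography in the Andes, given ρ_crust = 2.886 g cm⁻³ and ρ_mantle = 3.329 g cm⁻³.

23.5 km

In Airy isostatic equilibrium: the weight of the topography is balanced by the buoyancy of the root, ρ_c h = (ρ_m − ρ_c) r.
r = h · ρ_c / (ρ_m − ρ_c) = 3.6 km × 2.886 / (3.329 − 2.886) = 23.5 km.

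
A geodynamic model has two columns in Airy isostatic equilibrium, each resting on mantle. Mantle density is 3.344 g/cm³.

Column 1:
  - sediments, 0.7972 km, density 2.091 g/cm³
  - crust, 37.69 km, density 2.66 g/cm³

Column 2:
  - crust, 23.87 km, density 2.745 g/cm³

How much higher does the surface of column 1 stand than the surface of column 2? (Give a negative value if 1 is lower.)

3.73 km

For any compensation level in the mantle, the mantle terms cancel and isostasy reduces to e = (Σt_1 − Σt_2) − (Σ(ρt)_1 − Σ(ρt)_2) / ρ_m.
Σt_1 = 38.4872 km; Σt_2 = 23.87 km; Σ(ρt)_1 = 101.922345; Σ(ρt)_2 = 65.52315 (in km·g/cm³).
e = (38.4872 − 23.87) − (101.922345 − 65.52315) / 3.344 = 3.73 km.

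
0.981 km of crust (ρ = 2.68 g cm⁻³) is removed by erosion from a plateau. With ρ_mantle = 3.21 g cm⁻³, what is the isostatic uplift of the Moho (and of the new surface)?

Unloading: uplift u = e ρ_c/ρ_m = 0.981 km × 2.68/3.21 = 0.819 km.

0.819 km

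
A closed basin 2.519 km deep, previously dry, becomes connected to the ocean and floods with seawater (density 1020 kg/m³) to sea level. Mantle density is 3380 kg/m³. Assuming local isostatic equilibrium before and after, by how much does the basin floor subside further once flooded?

1.09 km

After flooding the water column is d + s deep. Its weight must equal the weight of mantle displaced by the extra subsidence s: (d + s) ρ_w = s ρ_m.
s = d ρ_w / (ρ_m − ρ_w) = 2.519 km × 1020/(3380 − 1020) = 1.09 km.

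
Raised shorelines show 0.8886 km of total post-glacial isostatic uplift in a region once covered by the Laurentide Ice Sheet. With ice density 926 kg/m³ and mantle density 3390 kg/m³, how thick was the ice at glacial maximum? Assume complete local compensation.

3.25 km

u = t ρ_ice/ρ_m → t = u ρ_m/ρ_ice = 0.8886 km × 3390/926 = 3.25 km.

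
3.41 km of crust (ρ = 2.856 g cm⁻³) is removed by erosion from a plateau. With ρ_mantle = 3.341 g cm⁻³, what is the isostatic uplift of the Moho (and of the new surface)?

Unloading: uplift u = e ρ_c/ρ_m = 3.41 km × 2.856/3.341 = 2.91 km.

2.91 km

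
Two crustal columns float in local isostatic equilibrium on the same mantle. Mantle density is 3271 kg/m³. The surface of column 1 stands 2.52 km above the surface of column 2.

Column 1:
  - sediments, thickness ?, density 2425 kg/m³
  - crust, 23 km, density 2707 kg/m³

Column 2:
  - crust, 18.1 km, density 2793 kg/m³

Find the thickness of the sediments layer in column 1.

Take the compensation level at the base of the deeper column (depth z_c below the surface of column 1) and equate Σ ρ_i t_i down to z_c; mantle fills any gap and the z_c terms cancel.
Column 1: x×2425 + 23×2707 + (z_c − 23 − x)×3271
Column 2: 2.52×0 + 18.1×2793 + (z_c − 2.52 − 18.1)×3271
The z_c×3271 term appears on both sides and cancels. Collect the known terms of each column as K = Σ(ρt)_known − 3271 × (depth of known layers): K_1 = 62261 − 3271×23 = −12972; K_2 = 50553.3 − 3271×(2.52 + 18.1) = −16894.72.
Balance: K_1 − x×(3271 − 2425) = K_2, so x = (K_1 − K_2)/(3271 − 2425) = 3922.72/846 = 4.64 km.

4.64 km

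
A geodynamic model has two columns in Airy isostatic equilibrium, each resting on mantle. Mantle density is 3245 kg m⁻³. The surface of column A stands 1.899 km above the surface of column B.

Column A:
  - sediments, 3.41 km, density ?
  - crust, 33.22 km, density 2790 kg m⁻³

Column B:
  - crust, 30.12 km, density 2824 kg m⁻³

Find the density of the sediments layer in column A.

2150 kg m⁻³

Take the compensation level at the base of the deeper column (depth z_c below the surface of column A) and equate Σ ρ_i t_i down to z_c; mantle fills any gap and the z_c terms cancel.
Column A: 3.41×ρ + 33.22×2790 + (z_c − 36.63)×3245
Column B: 1.899×0 + 30.12×2824 + (z_c − 1.899 − 30.12)×3245
The z_c×3245 term appears on both sides and cancels. Collect the known terms of each column as K = Σ(ρt)_known − 3245 × (depth of known layers): K_A = 92683.8 − 3245×36.63 = −26180.55; K_B = 85058.88 − 3245×(1.899 + 30.12) = −18842.775.
Balance: K_A + 3.41×ρ = K_B, so ρ = (K_B − K_A)/3.41 = 7337.78/3.41 = 2150 kg m⁻³.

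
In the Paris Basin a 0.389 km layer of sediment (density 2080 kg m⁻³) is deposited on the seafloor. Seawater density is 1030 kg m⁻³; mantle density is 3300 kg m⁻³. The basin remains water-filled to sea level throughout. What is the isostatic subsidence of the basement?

0.18 km

Submarine loading: the sediment displaces seawater, and the subsidence is in turn flooded, so s (ρ_m − ρ_w) = t (ρ_sed − ρ_w).
s = 0.389 km × (2080 − 1030) / (3300 − 1030) = 0.18 km.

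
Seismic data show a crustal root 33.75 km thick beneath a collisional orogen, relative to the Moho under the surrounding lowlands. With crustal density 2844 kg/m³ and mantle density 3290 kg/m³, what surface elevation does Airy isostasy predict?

5.29 km

Equating mass per unit area of the two columns: ρ_c h = (ρ_m − ρ_c) r.
h = r (ρ_m − ρ_c) / ρ_c = 33.75 km × (3290 − 2844) / 2844 = 5.29 km.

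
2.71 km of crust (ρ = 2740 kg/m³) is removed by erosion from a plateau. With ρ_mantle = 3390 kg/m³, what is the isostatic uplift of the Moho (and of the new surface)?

2.19 km

Unloading: uplift u = e ρ_c/ρ_m = 2.71 km × 2740/3390 = 2.19 km.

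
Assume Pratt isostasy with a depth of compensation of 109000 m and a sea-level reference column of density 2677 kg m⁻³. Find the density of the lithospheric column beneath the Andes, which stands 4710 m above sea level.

Pratt balance: ρ_ref D = ρ (D + h).
ρ = ρ_ref D/(D + h) = 2677 × 109000 m/(109000 m + 4710 m) = 2570 kg m⁻³.

2570 kg m⁻³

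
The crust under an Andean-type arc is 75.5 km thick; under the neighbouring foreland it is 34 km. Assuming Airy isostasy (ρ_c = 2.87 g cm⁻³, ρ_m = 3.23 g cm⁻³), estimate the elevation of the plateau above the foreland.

4.63 km

Excess crust Δ = 75.5 km − 34 km = 41.5 km, split between elevation h and root r with h + r = Δ.
Airy balance ρ_c h = (ρ_m − ρ_c) r gives r = h ρ_c/(ρ_m − ρ_c), so h (1 + ρ_c/(ρ_m − ρ_c)) = Δ, i.e. h = Δ (ρ_m − ρ_c)/ρ_m.
h = 41.5 km × 0.36/3.23 = 4.63 km.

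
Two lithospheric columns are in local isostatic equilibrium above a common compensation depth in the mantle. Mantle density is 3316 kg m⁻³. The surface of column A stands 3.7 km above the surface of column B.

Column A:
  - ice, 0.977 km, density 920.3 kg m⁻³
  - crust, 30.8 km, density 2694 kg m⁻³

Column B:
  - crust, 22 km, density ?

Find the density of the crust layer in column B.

Take the compensation level at the base of the deeper column (depth z_c below the surface of column A) and equate Σ ρ_i t_i down to z_c; mantle fills any gap and the z_c terms cancel.
Column A: 0.977×920.3 + 30.8×2694 + (z_c − 31.777)×3316
Column B: 3.7×0 + 22×ρ + (z_c − 3.7 − 22)×3316
The z_c×3316 term appears on both sides and cancels. Collect the known terms of each column as K = Σ(ρt)_known − 3316 × (depth of known layers): K_A = 83874.3331 − 3316×31.777 = −21498.1989; K_B = 0 − 3316×(3.7 + 22) = −85221.2.
Balance: K_A = K_B + 22×ρ, so ρ = (K_A − K_B)/22 = 63723/22 = 2900 kg m⁻³.

2900 kg m⁻³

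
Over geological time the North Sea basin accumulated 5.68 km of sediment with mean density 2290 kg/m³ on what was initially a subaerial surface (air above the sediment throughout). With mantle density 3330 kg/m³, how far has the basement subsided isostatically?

3.91 km

Subaerial load: s = t ρ_sed / ρ_m = 5.68 km × 2290/3330 = 3.91 km.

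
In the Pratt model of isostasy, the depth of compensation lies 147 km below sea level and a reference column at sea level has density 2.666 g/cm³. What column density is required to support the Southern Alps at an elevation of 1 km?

2.65 g/cm³

Pratt balance: ρ_ref D = ρ (D + h).
ρ = ρ_ref D/(D + h) = 2.666 × 147 km/(147 km + 1 km) = 2.65 g/cm³.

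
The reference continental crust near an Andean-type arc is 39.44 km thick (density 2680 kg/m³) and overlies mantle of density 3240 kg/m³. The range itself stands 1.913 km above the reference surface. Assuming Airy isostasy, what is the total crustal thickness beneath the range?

50.5 km

Root depth r = h ρ_c / (ρ_m − ρ_c) = 1.913 km × 2680 / 560 = 9.155 km.
Total thickness = T + h + r = 39.44 km + 1.913 km + 9.155 km = 50.5 km.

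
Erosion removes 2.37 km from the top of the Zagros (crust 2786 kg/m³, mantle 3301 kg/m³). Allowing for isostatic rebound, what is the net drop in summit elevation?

0.37 km

Rebound u = e ρ_c/ρ_m = 2.37 km × 2786/3301 = 2 km.
Net surface drop = e − u = 2.37 km − 2 km = e (ρ_m − ρ_c)/ρ_m = 0.37 km.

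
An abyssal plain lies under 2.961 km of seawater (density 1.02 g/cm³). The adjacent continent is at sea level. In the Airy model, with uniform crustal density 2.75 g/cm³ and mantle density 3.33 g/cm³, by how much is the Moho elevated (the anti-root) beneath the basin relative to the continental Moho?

In Airy isostatic equilibrium: replacing crust with seawater at the top is compensated by replacing crust with mantle at the base: d (ρ_c − ρ_w) = a (ρ_m − ρ_c).
a = d (ρ_c − ρ_w)/(ρ_m − ρ_c) = 2.961 km × 1.73/0.58 = 8.83 km.

8.83 km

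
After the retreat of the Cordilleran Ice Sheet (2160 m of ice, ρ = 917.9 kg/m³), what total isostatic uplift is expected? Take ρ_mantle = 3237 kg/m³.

Removing the load lets mantle flow back in; uplift u satisfies ρ_ice t = ρ_m u.
u = t ρ_ice/ρ_m = 2160 m × 917.9/3237 = 613 m.

613 m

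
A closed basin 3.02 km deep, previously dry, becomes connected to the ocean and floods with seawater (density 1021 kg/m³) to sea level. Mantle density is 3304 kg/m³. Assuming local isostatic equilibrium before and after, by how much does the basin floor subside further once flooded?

1.35 km

After flooding the water column is d + s deep. Its weight must equal the weight of mantle displaced by the extra subsidence s: (d + s) ρ_w = s ρ_m.
s = d ρ_w / (ρ_m − ρ_w) = 3.02 km × 1021/(3304 − 1021) = 1.35 km.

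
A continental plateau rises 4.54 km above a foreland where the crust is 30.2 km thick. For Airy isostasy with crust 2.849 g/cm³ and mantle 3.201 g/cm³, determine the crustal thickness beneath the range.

Root depth r = h ρ_c / (ρ_m − ρ_c) = 4.54 km × 2.849 / 0.352 = 36.75 km.
Total thickness = T + h + r = 30.2 km + 4.54 km + 36.75 km = 71.5 km.

71.5 km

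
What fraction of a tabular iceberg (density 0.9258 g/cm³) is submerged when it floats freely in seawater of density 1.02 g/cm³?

Submerged fraction = ρ_obj/ρ_fluid = 0.9258/1.02 = 90.8%.

90.8%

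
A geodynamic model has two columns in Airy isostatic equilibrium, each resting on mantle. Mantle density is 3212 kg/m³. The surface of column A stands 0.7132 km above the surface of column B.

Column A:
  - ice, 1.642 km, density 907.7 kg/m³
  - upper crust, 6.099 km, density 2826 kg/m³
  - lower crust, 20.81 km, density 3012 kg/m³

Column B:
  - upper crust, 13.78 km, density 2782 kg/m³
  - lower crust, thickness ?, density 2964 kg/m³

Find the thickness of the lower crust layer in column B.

Take the compensation level at the base of the deeper column (depth z_c below the surface of column A) and equate Σ ρ_i t_i down to z_c; mantle fills any gap and the z_c terms cancel.
Column A: 1.642×907.7 + 6.099×2826 + 20.81×3012 + (z_c − 28.551)×3212
Column B: 0.7132×0 + 13.78×2782 + x×2964 + (z_c − 0.7132 − 13.78 − x)×3212
The z_c×3212 term appears on both sides and cancels. Collect the known terms of each column as K = Σ(ρt)_known − 3212 × (depth of known layers): K_A = 81405.9374 − 3212×28.551 = −10299.8746; K_B = 38335.96 − 3212×(0.7132 + 13.78) = −8216.1984.
Balance: K_A = K_B − x×(3212 − 2964), so x = (K_B − K_A)/(3212 − 2964) = 2083.68/248 = 8.4 km.

8.4 km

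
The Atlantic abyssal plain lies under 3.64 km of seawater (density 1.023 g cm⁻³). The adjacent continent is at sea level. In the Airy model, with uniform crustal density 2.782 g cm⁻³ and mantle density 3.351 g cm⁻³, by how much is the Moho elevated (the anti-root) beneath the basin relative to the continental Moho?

11.3 km

Isostatic balance requires: replacing crust with seawater at the top is compensated by replacing crust with mantle at the base: d (ρ_c − ρ_w) = a (ρ_m − ρ_c).
a = d (ρ_c − ρ_w)/(ρ_m − ρ_c) = 3.64 km × 1.759/0.569 = 11.3 km.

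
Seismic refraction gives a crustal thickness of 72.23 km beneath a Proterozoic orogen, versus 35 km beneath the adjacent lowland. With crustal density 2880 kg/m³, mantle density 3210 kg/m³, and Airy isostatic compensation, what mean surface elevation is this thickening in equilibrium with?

Excess crust Δ = 72.23 km − 35 km = 37.23 km, split between elevation h and root r with h + r = Δ.
Airy balance ρ_c h = (ρ_m − ρ_c) r gives r = h ρ_c/(ρ_m − ρ_c), so h (1 + ρ_c/(ρ_m − ρ_c)) = Δ, i.e. h = Δ (ρ_m − ρ_c)/ρ_m.
h = 37.23 km × 330/3210 = 3.83 km.

3.83 km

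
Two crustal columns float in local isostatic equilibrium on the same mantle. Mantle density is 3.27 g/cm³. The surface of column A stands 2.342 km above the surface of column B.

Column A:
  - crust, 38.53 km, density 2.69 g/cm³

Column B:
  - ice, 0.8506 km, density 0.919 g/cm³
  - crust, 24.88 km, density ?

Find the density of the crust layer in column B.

Take the compensation level at the base of the deeper column (depth z_c below the surface of column A) and equate Σ ρ_i t_i down to z_c; mantle fills any gap and the z_c terms cancel.
Column A: 38.53×2.69 + (z_c − 38.53)×3.27
Column B: 2.342×0 + 0.8506×0.919 + 24.88×ρ + (z_c − 2.342 − 25.7306)×3.27
The z_c×3.27 term appears on both sides and cancels. Collect the known terms of each column as K = Σ(ρt)_known − 3.27 × (depth of known layers): K_A = 103.6457 − 3.27×38.53 = −22.3474; K_B = 0.7817014 − 3.27×(2.342 + 25.7306) = −91.0157006.
Balance: K_A = K_B + 24.88×ρ, so ρ = (K_A − K_B)/24.88 = 68.6683/24.88 = 2.76 g/cm³.

2.76 g/cm³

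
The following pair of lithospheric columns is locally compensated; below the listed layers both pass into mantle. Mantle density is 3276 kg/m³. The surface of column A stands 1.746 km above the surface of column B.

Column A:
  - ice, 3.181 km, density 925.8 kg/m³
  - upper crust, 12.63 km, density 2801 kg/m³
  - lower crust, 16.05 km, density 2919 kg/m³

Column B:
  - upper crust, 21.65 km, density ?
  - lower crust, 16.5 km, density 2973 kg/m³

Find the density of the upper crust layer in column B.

2880 kg/m³

Take the compensation level at the base of the deeper column (depth z_c below the surface of column A) and equate Σ ρ_i t_i down to z_c; mantle fills any gap and the z_c terms cancel.
Column A: 3.181×925.8 + 12.63×2801 + 16.05×2919 + (z_c − 31.861)×3276
Column B: 1.746×0 + 21.65×ρ + 16.5×2973 + (z_c − 1.746 − 38.15)×3276
The z_c×3276 term appears on both sides and cancels. Collect the known terms of each column as K = Σ(ρt)_known − 3276 × (depth of known layers): K_A = 85171.5498 − 3276×31.861 = −19205.0862; K_B = 49054.5 − 3276×(1.746 + 38.15) = −81644.796.
Balance: K_A = K_B + 21.65×ρ, so ρ = (K_A − K_B)/21.65 = 62439.7/21.65 = 2880 kg/m³.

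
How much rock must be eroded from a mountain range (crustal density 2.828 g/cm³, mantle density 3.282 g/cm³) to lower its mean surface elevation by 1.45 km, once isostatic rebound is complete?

Net drop Δ = e − u = e − e ρ_c/ρ_m = e (ρ_m − ρ_c)/ρ_m.
e = Δ ρ_m/(ρ_m − ρ_c) = 1.45 km × 3.282/0.454 = 10.5 km.

10.5 km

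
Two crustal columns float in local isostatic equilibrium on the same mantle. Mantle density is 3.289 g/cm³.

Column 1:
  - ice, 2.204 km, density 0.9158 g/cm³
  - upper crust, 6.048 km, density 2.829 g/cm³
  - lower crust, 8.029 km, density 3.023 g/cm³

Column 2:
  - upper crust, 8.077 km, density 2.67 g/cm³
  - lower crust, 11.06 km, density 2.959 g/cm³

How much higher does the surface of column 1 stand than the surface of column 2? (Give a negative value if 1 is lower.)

0.456 km

For any compensation level in the mantle, the mantle terms cancel and isostasy reduces to e = (Σt_1 − Σt_2) − (Σ(ρt)_1 − Σ(ρt)_2) / ρ_m.
Σt_1 = 16.281 km; Σt_2 = 19.137 km; Σ(ρt)_1 = 43.3998822; Σ(ρt)_2 = 54.29213 (in km·g/cm³).
e = (16.281 − 19.137) − (43.3998822 − 54.29213) / 3.289 = 0.456 km.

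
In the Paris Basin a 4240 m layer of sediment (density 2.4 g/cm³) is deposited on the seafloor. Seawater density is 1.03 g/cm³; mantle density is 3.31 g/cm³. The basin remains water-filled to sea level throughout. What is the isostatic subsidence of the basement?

2550 m

Submarine loading: the sediment displaces seawater, and the subsidence is in turn flooded, so s (ρ_m − ρ_w) = t (ρ_sed − ρ_w).
s = 4240 m × (2.4 − 1.03) / (3.31 − 1.03) = 2550 m.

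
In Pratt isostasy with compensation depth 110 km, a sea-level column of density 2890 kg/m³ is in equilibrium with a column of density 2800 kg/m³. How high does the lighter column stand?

3.54 km

ρ_ref D = ρ (D + h) → h = D (ρ_ref − ρ)/ρ.
h = 110 km × (2890 − 2800)/2800 = 3.54 km.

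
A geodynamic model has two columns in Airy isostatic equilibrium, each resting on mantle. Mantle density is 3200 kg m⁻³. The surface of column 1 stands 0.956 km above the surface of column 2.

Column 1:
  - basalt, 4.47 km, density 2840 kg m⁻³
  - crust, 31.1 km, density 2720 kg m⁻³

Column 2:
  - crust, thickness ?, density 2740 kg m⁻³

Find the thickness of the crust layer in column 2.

29.3 km

Take the compensation level at the base of the deeper column (depth z_c below the surface of column 1) and equate Σ ρ_i t_i down to z_c; mantle fills any gap and the z_c terms cancel.
Column 1: 4.47×2840 + 31.1×2720 + (z_c − 35.57)×3200
Column 2: 0.956×0 + x×2740 + (z_c − 0.956 − 0 − x)×3200
The z_c×3200 term appears on both sides and cancels. Collect the known terms of each column as K = Σ(ρt)_known − 3200 × (depth of known layers): K_1 = 97286.8 − 3200×35.57 = −16537.2; K_2 = 0 − 3200×(0.956 + 0) = −3059.2.
Balance: K_1 = K_2 − x×(3200 − 2740), so x = (K_2 − K_1)/(3200 − 2740) = 13478/460 = 29.3 km.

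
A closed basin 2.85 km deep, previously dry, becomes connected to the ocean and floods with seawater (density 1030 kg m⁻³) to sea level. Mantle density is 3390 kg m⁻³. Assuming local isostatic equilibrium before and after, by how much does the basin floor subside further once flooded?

1.24 km

After flooding the water column is d + s deep. Its weight must equal the weight of mantle displaced by the extra subsidence s: (d + s) ρ_w = s ρ_m.
s = d ρ_w / (ρ_m − ρ_w) = 2.85 km × 1030/(3390 − 1030) = 1.24 km.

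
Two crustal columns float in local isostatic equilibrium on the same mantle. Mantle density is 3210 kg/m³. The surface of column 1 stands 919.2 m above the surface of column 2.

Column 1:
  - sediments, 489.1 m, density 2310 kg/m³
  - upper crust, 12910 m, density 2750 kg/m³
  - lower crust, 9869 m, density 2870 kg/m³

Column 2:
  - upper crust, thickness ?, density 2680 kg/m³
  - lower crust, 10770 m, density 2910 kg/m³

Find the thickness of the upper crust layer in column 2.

Take the compensation level at the base of the deeper column (depth z_c below the surface of column 1) and equate Σ ρ_i t_i down to z_c; mantle fills any gap and the z_c terms cancel.
Column 1: 489.1×2310 + 12910×2750 + 9869×2870 + (z_c − 23268.1)×3210
Column 2: 919.2×0 + x×2680 + 10770×2910 + (z_c − 919.2 − 10770 − x)×3210
The z_c×3210 term appears on both sides and cancels. Collect the known terms of each column as K = Σ(ρt)_known − 3210 × (depth of known layers): K_1 = 64956351 − 3210×23268.1 = −9734250; K_2 = 31340700 − 3210×(919.2 + 10770) = −6181632.
Balance: K_1 = K_2 − x×(3210 − 2680), so x = (K_2 − K_1)/(3210 − 2680) = 3552620/530 = 6700 m.

6700 m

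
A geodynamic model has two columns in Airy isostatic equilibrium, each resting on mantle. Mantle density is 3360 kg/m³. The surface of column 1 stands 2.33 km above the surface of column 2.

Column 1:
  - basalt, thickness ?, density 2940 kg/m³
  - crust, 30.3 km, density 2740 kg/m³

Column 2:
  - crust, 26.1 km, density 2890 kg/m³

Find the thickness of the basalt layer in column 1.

3.12 km

Take the compensation level at the base of the deeper column (depth z_c below the surface of column 1) and equate Σ ρ_i t_i down to z_c; mantle fills any gap and the z_c terms cancel.
Column 1: x×2940 + 30.3×2740 + (z_c − 30.3 − x)×3360
Column 2: 2.33×0 + 26.1×2890 + (z_c − 2.33 − 26.1)×3360
The z_c×3360 term appears on both sides and cancels. Collect the known terms of each column as K = Σ(ρt)_known − 3360 × (depth of known layers): K_1 = 83022 − 3360×30.3 = −18786; K_2 = 75429 − 3360×(2.33 + 26.1) = −20095.8.
Balance: K_1 − x×(3360 − 2940) = K_2, so x = (K_1 − K_2)/(3360 − 2940) = 1309.8/420 = 3.12 km.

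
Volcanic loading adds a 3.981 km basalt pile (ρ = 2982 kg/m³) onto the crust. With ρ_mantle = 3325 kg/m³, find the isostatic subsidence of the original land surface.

3.57 km

Subaerial loading: s = t ρ_load / ρ_m.
s = 3.981 km × 2982/3325 = 3.57 km.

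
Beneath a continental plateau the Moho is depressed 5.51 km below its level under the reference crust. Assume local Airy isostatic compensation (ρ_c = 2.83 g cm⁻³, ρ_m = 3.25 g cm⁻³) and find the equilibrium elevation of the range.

0.818 km

Equating mass per unit area of the two columns: ρ_c h = (ρ_m − ρ_c) r.
h = r (ρ_m − ρ_c) / ρ_c = 5.51 km × (3.25 − 2.83) / 2.83 = 0.818 km.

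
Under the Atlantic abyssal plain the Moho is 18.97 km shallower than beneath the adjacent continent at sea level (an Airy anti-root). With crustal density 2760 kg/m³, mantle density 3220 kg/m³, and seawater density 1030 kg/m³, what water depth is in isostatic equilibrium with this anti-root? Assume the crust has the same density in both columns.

Replacing a thickness d of crust by seawater at the top must be balanced by replacing crust with mantle at the base: d (ρ_c − ρ_w) = a (ρ_m − ρ_c).
d = a (ρ_m − ρ_c)/(ρ_c − ρ_w) = 18.97 km × 460/1730 = 5.04 km.

5.04 km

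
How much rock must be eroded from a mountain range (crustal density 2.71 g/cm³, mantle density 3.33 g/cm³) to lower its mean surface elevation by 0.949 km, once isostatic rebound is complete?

Net drop Δ = e − u = e − e ρ_c/ρ_m = e (ρ_m − ρ_c)/ρ_m.
e = Δ ρ_m/(ρ_m − ρ_c) = 0.949 km × 3.33/0.62 = 5.1 km.

5.1 km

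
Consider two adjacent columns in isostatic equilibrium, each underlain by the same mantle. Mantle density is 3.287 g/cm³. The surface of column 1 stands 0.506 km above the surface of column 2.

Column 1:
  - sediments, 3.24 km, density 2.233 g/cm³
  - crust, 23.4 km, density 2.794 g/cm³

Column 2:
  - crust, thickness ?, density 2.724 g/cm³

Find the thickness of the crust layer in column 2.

23.6 km

Take the compensation level at the base of the deeper column (depth z_c below the surface of column 1) and equate Σ ρ_i t_i down to z_c; mantle fills any gap and the z_c terms cancel.
Column 1: 3.24×2.233 + 23.4×2.794 + (z_c − 26.64)×3.287
Column 2: 0.506×0 + x×2.724 + (z_c − 0.506 − 0 − x)×3.287
The z_c×3.287 term appears on both sides and cancels. Collect the known terms of each column as K = Σ(ρt)_known − 3.287 × (depth of known layers): K_1 = 72.61452 − 3.287×26.64 = −14.95116; K_2 = 0 − 3.287×(0.506 + 0) = −1.663222.
Balance: K_1 = K_2 − x×(3.287 − 2.724), so x = (K_2 − K_1)/(3.287 − 2.724) = 13.2879/0.563 = 23.6 km.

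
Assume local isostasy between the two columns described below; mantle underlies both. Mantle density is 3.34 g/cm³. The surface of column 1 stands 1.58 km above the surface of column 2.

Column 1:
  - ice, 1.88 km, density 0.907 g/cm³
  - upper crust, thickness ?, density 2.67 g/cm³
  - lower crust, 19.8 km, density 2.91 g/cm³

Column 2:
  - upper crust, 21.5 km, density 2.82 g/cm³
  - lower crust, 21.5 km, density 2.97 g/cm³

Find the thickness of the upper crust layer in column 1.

16.9 km

Take the compensation level at the base of the deeper column (depth z_c below the surface of column 1) and equate Σ ρ_i t_i down to z_c; mantle fills any gap and the z_c terms cancel.
Column 1: 1.88×0.907 + x×2.67 + 19.8×2.91 + (z_c − 21.68 − x)×3.34
Column 2: 1.58×0 + 21.5×2.82 + 21.5×2.97 + (z_c − 1.58 − 43)×3.34
The z_c×3.34 term appears on both sides and cancels. Collect the known terms of each column as K = Σ(ρt)_known − 3.34 × (depth of known layers): K_1 = 59.32316 − 3.34×21.68 = −13.08804; K_2 = 124.485 − 3.34×(1.58 + 43) = −24.4122.
Balance: K_1 − x×(3.34 − 2.67) = K_2, so x = (K_1 − K_2)/(3.34 − 2.67) = 11.3242/0.67 = 16.9 km.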